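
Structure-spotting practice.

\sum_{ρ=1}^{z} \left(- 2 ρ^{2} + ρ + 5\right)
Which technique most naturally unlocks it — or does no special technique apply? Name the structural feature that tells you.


Verdict: no special technique — this is bookkeeping, not technique: standard formulas for sums of constant-multiple powers of ρ apply termwise.


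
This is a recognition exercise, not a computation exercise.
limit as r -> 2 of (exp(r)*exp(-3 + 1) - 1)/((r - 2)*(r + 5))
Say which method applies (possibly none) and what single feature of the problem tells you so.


Technique: l'Hôpital's rule (0/0) — substituting 2 gives 0 over 0; differentiate top and bottom once and re-evaluate. A first-order expansion at the point is an equally standard path; the rule packages it.


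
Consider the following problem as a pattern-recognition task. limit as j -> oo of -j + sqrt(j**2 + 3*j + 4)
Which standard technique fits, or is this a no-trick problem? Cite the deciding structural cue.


Best approach: conjugate multiplication — divergence minus divergence hides a finite answer — expose it by pairing sqrt(j**2 + 3*j + 4) - j with its conjugate.


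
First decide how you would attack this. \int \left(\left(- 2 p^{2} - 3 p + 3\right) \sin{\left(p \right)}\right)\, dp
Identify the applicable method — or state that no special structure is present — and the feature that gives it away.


Verdict: integration by parts — differentiate - 2 p^{2} - 3 p + 3, integrate \sin{\left(p \right)}: each pass lowers the polynomial degree, so parts terminates.


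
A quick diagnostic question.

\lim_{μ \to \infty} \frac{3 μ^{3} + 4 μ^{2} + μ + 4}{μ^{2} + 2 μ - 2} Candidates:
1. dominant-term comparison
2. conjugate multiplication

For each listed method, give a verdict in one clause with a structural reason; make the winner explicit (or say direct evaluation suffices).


Diagnosis: dominant-term comparison — at large μ only the top-degree terms survive; compare the leading terms and the limit falls out.
- dominant-term comparison: yes, a natural case for it.
- conjugate multiplication: the conjugate move applies to radical differences, which this is not.


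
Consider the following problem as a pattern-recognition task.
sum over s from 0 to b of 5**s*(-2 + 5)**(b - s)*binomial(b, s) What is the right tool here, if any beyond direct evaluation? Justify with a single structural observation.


Diagnosis: the binomial theorem — binomial(b, s) weighting matched powers of 5 and (-2 + 5) is the expanded form of (5 + (-2 + 5))^b — fold it back up.


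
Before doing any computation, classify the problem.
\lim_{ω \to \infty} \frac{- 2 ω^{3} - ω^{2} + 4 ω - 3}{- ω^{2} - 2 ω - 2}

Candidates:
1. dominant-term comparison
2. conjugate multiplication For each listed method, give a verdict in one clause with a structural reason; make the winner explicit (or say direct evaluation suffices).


Best approach: dominant-term comparison — divide by the highest power of ω present: lower-order terms vanish and the dominant ratio remains.
- dominant-term comparison: yes, a natural case for it.
- conjugate multiplication: the conjugate move applies to radical differences, which this is not.


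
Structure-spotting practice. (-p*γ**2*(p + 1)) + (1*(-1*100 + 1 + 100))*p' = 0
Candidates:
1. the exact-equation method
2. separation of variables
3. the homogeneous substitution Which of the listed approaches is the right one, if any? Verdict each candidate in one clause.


Diagnosis: separation of variables — all dependence on the two variables factors apart, the defining separable shape. Rearranged, this also fits the Bernoulli template directly; separation reads the product structure as given.
- the exact-equation method: the cross partial derivatives disagree, so no single potential exists.
- separation of variables — yes — fits the structure here.
- the homogeneous substitution: the slope is not a function of the ratio of the variables alone.


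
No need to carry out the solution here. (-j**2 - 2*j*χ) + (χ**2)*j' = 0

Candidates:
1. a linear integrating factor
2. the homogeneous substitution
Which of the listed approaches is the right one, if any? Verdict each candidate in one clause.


Best approach: the homogeneous substitution — solved for the derivative, the right side is unchanged under scaling χ and j together — it depends only on the ratio j/χ, so substitute a single ratio variable. A Bernoulli substitution is a fair alternative on this equation directly; the homogeneous reading takes it as given.
- a linear integrating factor: a nonlinear term in the unknown puts this outside the integrating-factor template.
- the homogeneous substitution: a fit — the right tool for this form.


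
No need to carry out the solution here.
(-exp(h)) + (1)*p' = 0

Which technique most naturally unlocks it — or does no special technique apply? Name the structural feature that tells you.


Technique: no special technique — the slope is a pure function of h; integrate both sides and be done.


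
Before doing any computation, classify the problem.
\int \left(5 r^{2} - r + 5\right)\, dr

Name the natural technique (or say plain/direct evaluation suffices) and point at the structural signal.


Verdict: no special technique — a term-by-term power-rule job in r; no substitution or rearrangement earns its keep here.


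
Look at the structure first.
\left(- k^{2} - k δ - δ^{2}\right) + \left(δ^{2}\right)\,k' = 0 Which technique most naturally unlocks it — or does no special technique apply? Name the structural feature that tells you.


Method: the homogeneous substitution — the slope's numerator and denominator have matching total degree, so it depends only on k/δ and the ratio substitution collapses it.


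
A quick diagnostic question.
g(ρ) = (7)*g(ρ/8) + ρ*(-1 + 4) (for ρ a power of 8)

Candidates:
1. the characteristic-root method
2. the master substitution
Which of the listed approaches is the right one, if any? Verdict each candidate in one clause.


Best approach: the master substitution — a divide-and-conquer shape: argument ρ/8, so change variables with ρ = 8^m and solve the linear version.
- the characteristic-root method — a divided-index call is not the fixed-shift linear shape that characteristic roots solve.
- the master substitution — applies; the problem has the shape this method handles.


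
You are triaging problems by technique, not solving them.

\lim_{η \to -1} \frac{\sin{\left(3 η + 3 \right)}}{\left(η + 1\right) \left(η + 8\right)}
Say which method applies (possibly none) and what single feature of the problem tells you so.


Technique: l'Hôpital's rule (0/0) — plug in -1: top and bottom both hit zero, so differentiate each and retry. Known elementary limits would finish this too — the rule just bypasses the case analysis.


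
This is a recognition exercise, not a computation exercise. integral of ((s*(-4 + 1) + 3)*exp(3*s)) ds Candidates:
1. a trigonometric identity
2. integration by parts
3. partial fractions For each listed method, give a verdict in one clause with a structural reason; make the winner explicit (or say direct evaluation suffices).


Technique: integration by parts — (s*(-4 + 1) + 3) dies after finitely many derivatives while exp(3*s) cycles under integration — the tabular/parts setup.
- a trigonometric identity: with no trigonometric functions present, identity rewriting has no target.
- integration by parts — yes — fits the structure here.
- partial fractions: the expression is not a ratio of polynomials that decomposes further.


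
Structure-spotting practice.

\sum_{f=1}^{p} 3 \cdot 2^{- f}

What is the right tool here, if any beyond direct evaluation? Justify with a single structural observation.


Verdict: the geometric series formula — consecutive terms stand in a fixed index-free ratio — the geometric sum formula closes it.


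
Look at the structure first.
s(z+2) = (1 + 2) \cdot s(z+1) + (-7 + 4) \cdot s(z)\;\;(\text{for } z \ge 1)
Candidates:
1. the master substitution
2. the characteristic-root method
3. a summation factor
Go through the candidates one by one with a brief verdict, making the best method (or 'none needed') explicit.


Method: the characteristic-root method — shift-invariance with fixed coefficients calls for exponential trials; the characteristic polynomial finds every r^z.
- the master substitution: the recursion shifts the index rather than dividing it.
- the characteristic-root method: applicable, and directly so.
- a summation factor — a summation factor telescopes one-step recursions; this one carries higher-order memory.


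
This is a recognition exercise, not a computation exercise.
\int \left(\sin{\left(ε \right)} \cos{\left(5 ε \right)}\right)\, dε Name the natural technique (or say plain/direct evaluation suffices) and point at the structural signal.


Verdict: a trigonometric identity — \sin{\left(ε \right)} \cos{\left(5 ε \right)} mixes two frequencies; the product-to-sum identity splits it into single-frequency sinusoids.


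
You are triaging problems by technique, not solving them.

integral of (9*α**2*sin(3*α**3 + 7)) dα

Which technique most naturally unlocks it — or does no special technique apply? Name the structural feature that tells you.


Diagnosis: u-substitution — 9*α**2 matches the derivative of 3*α**3 + 7 up to a constant; with u = 3*α**3 + 7 the whole integrand folds into a function of u alone.


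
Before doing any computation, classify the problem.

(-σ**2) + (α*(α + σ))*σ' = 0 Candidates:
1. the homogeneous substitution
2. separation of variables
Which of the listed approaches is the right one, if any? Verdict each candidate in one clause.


Best approach: the homogeneous substitution — the slope's numerator and denominator have matching total degree, so it depends only on σ/α and the ratio substitution collapses it. This can also be massaged into Bernoulli form (the roles of the variables may need exchanging); the homogeneous substitution avoids that setup.
- the homogeneous substitution: applies; the problem has the shape this method handles.
- separation of variables: no algebra isolates the independent variable on one side and the unknown on the other.


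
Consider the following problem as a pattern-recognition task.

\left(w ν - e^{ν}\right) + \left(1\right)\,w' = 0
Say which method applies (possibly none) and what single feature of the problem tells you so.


Technique: a linear integrating factor — w enters only linearly with coefficient ν; multiply by exp of the integral of ν and the left side becomes one derivative.


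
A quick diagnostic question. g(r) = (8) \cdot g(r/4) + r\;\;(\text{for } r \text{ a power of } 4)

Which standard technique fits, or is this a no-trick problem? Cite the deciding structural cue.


Best approach: the master substitution — the argument shrinks by the factor 4, so measure the index on a logarithmic scale and the recursion becomes a shift.


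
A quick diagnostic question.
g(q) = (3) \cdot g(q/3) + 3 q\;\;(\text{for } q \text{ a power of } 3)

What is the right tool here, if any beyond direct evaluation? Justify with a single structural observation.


Method: the master substitution — the argument shrinks by the factor 3, so measure the index on a logarithmic scale and the recursion becomes a shift.


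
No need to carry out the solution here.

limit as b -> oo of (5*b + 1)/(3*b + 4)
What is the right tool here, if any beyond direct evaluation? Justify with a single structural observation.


Best approach: dominant-term comparison — divide through by the highest power of b; every lower-order term dies and the dominant terms decide the limit. Viewed as a single quotient this is an ∞/∞ form — an at-infinity application of l'Hôpital's rule would also resolve it; comparing leading growth reads the answer without differentiating.


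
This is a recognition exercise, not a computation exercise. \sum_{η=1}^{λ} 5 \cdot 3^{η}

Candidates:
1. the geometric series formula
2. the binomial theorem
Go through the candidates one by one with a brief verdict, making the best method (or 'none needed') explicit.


Method: the geometric series formula — the ratio of consecutive terms is the constant 3, independent of the index — a geometric sum.
- the geometric series formula — yes — fits the structure here.
- the binomial theorem: no binomial coefficients pair with matched powers.


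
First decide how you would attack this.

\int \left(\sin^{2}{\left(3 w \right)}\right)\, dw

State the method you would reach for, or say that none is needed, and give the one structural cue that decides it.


Verdict: a trigonometric identity — the even trigonometric power \sin^{2}{\left(3 w \right)} reduces by a double-angle identity before any integration is attempted.


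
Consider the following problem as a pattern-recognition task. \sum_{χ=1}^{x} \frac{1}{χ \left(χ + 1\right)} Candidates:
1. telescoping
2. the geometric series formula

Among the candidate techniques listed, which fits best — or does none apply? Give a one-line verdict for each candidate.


Diagnosis: telescoping — the denominator's roots in \frac{1}{χ \left(χ + 1\right)} sit an integer apart: decomposition produces a self-cancelling chain.
- telescoping: yes, a natural case for it.
- the geometric series formula: no single multiplier carries one term to the next throughout the sum.


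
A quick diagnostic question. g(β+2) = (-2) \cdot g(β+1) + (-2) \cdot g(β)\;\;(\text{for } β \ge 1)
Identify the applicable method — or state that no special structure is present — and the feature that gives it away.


Best approach: the characteristic-root method — because shifting β leaves the equation's coefficients unchanged, exponential trials reduce it to algebra.


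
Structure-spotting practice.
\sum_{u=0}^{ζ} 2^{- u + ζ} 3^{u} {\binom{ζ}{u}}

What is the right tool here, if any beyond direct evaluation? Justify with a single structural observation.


Method: the binomial theorem — the binomial coefficients weight matched powers of 3 and 2, which is exactly the expansion of a binomial power.


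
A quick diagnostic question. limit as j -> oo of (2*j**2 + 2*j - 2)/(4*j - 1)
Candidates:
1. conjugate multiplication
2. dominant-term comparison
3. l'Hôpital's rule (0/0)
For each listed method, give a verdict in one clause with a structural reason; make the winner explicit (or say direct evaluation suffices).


Method: dominant-term comparison — divide by the highest power of j present: lower-order terms vanish and the dominant ratio remains.
- conjugate multiplication: no difference of divergent radicals appears, so rationalizing has nothing to cancel.
- dominant-term comparison — applies; the problem has the shape this method handles.
- l'Hôpital's rule (0/0) — as a single quotient the expression runs to ∞/∞ at the limit point — an at-infinity form of the rule would apply, though the leading-growth comparison is the direct reading.


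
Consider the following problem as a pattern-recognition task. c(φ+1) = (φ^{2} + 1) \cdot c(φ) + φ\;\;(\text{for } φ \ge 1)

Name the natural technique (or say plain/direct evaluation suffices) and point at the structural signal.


Verdict: a summation factor — it is first-order linear but the coefficient φ^{2} + 1 depends on the index, so multiply through by a summation factor to telescope it.


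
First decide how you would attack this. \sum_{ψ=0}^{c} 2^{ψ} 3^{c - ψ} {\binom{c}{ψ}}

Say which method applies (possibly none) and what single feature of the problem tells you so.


Method: the binomial theorem — binomial coefficients against complementary powers of 2 and 3: recognize the binomial expansion and resum.


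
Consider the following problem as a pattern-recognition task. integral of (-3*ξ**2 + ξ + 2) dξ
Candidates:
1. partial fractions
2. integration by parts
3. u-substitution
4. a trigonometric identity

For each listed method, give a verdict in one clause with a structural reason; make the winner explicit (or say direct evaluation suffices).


Technique: no special technique — nothing composite, nothing rational, nothing trigonometric — each constant-multiple power of ξ integrates by the power rule alone.
- partial fractions — the expression is not a ratio of polynomials that decomposes further.
- integration by parts — parts would only shuffle a directly integrable integrand.
- u-substitution: no substitution does more than relabel what direct integration already handles.
- a trigonometric identity: no sine or cosine appears, so there is nothing for a trigonometric identity to act on.


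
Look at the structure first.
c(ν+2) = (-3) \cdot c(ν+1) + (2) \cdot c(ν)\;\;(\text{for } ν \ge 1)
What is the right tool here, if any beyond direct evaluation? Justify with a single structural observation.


Diagnosis: the characteristic-root method — the recurrence is linear and homogeneous with constant coefficients, so the ansatz r^ν turns it into a polynomial equation for r.


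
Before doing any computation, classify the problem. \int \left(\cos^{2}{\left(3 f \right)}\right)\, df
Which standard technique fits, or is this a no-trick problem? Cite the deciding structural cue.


Method: a trigonometric identity — \cos^{2}{\left(3 f \right)} carries an even exponent — trade it for double-angle cosines before integrating.


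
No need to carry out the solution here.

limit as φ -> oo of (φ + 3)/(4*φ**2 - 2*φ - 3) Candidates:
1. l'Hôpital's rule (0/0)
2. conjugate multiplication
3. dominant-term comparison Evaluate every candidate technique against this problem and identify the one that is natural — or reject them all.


Verdict: dominant-term comparison — divide by the highest power of φ present: lower-order terms vanish and the dominant ratio remains.
- l'Hôpital's rule (0/0) — as a single quotient the expression runs to ∞/∞ at the limit point — an at-infinity form of the rule would apply, though the leading-growth comparison is the direct reading.
- conjugate multiplication — there is no infinity-minus-infinity radical difference to rationalize.
- dominant-term comparison — yes — fits the structure here.


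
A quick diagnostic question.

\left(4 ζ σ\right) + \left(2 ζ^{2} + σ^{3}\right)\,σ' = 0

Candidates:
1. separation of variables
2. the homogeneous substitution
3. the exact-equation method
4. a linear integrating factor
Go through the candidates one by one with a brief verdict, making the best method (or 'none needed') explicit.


Verdict: the exact-equation method — equality of cross partials is the green light — assemble the potential function term by term.
- separation of variables — the two dependences are entangled, not a clean product of one-variable pieces.
- the homogeneous substitution: the ratio substitution does not collapse this equation.
- the exact-equation method: applicable, and directly so.
- a linear integrating factor: the unknown enters nonlinearly (through a power, a denominator, or a transcendental function), which the linear integrating-factor recipe cannot absorb as-is — any repair would come from a preliminary substitution, not the factor.


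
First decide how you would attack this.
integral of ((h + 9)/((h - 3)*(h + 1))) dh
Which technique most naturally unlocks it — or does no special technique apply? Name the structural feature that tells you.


Method: partial fractions — the bottom factors while the top stays lower-degree — split into simple fractions and integrate piece by piece.


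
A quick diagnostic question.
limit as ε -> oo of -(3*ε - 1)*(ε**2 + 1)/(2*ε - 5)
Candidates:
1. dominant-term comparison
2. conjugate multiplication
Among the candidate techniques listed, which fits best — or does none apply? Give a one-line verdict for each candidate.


Technique: dominant-term comparison — at large ε only the top-degree terms survive; compare the leading terms and the limit falls out.
- dominant-term comparison: applies; the problem has the shape this method handles.
- conjugate multiplication — no difference of divergent radicals appears, so rationalizing has nothing to cancel.


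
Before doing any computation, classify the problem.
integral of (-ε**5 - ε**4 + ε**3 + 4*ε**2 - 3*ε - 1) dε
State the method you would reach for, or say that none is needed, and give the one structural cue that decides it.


Method: no special technique — scan for structure and find none: constant multiples of powers of ε, integrate directly.


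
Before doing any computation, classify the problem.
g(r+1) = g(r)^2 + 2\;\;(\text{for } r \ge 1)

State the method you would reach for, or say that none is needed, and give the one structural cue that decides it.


Diagnosis: no special technique — the unknown enters the rule nonlinearly, not as a weighted sum — no linear method is even well-posed.


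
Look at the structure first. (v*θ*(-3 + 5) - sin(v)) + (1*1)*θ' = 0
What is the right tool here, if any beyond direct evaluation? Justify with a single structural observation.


Verdict: a linear integrating factor — the unknown enters only to the first power against a nonzero forcing term — the integrating-factor template applies directly.


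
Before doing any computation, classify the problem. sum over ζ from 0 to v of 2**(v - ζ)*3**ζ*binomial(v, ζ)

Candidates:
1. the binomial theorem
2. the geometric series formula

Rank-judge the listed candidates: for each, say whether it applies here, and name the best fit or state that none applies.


Technique: the binomial theorem — the summand is term ζ of a binomial expansion in 3 and 2; the whole sum is a single power.
- the binomial theorem — yes, a natural case for it.
- the geometric series formula — consecutive terms are not related by a fixed multiplier.


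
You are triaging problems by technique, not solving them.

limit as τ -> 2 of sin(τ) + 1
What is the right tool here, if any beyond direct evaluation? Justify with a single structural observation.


Verdict: no special technique — the expression is continuous at 2 — substitute and evaluate; no indeterminate form appears.


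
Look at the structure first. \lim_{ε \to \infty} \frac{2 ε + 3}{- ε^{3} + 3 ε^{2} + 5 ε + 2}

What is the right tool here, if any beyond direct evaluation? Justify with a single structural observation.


Technique: dominant-term comparison — growth-rate triage: the leading powers of ε decide the limit, everything else is noise. l'Hôpital's at-infinity variant applies to the expression viewed as a single quotient; the leading-term comparison is the direct route.


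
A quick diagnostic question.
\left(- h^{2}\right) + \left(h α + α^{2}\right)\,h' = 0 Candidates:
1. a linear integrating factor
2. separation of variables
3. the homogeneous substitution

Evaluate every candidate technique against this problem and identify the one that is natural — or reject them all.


Verdict: the homogeneous substitution — the slope's numerator and denominator have matching total degree, so it depends only on h/α and the ratio substitution collapses it. Suitably rearranged — at times with the variables' roles exchanged — this doubles as a Bernoulli equation; the homogeneous reading needs no such setup.
- a linear integrating factor — the unknown enters nonlinearly (through a power, a denominator, or a transcendental function), which the linear integrating-factor recipe cannot absorb as-is — any repair would come from a preliminary substitution, not the factor.
- separation of variables: no division isolates the independent variable from the unknown.
- the homogeneous substitution — yes — fits the structure here.


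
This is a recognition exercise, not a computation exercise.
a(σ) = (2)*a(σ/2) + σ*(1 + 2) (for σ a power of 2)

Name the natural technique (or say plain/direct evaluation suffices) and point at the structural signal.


Verdict: the master substitution — the recursive call is at index σ/2 rather than a shift, a divide-and-conquer shape — substituting σ = 2^m linearizes it.


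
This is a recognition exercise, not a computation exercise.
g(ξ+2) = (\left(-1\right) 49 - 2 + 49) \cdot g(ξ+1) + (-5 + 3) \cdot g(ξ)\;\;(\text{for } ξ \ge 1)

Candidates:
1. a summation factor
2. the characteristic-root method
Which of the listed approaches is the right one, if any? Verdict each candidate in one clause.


Verdict: the characteristic-root method — the recurrence is linear and homogeneous with constant coefficients, so the ansatz r^ξ turns it into a polynomial equation for r.
- a summation factor: the recurrence reaches back more than one step, outside the first-order family a summation factor normalizes.
- the characteristic-root method: yes, a natural case for it.


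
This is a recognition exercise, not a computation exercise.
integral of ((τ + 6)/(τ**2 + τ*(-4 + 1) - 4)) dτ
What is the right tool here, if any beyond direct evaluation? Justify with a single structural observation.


Technique: partial fractions — (τ**2 + τ*(-4 + 1) - 4) splits into linear pieces, so the quotient is a sum of simple fractions — decompose before integrating.


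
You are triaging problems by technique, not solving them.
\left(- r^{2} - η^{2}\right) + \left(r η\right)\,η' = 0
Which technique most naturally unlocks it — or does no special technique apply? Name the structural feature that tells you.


Technique: the homogeneous substitution — scaling r and η together leaves the slope fixed — it depends only on η/r, so substitute the ratio. A Bernoulli substitution is a fair alternative on this equation directly; the homogeneous reading takes it as given.


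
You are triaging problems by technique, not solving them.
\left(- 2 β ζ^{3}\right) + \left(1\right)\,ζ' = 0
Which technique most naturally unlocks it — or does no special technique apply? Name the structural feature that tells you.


Diagnosis: separation of variables — all dependence on the two variables factors apart, the defining separable shape.


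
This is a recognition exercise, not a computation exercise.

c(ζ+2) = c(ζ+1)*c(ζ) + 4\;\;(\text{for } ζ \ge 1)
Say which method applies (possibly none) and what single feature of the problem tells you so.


Method: no special technique — the update rule curves (it is not linear in the unknown sequence), so no superposition-based closed form attaches — iterate or study it directly.


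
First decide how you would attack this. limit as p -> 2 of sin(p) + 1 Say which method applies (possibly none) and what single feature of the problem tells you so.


Method: no special technique — nothing blocks direct substitution at 2: plug in and finish.


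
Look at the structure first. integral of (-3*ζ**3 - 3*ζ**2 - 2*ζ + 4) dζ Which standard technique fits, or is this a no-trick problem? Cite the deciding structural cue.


Diagnosis: no special technique — a term-by-term power-rule job in ζ; no substitution or rearrangement earns its keep here.


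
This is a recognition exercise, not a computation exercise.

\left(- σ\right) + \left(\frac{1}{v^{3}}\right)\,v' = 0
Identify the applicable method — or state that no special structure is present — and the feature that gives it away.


Best approach: separation of variables — all dependence on the two variables factors apart, the defining separable shape. One could also solve this as an exact equation; with each coefficient in its own variable, separating is the same work with fewer steps.


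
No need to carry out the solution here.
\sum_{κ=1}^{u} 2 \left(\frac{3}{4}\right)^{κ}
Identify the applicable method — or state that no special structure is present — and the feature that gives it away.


Verdict: the geometric series formula — check a ratio of consecutive terms: it is \frac{3}{4}, independent of the index, so the geometric formula closes the sum.


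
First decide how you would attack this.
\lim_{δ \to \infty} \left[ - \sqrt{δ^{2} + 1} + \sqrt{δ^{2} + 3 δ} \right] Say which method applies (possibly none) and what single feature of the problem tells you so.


Best approach: conjugate multiplication — infinity minus infinity with a radical in play — multiply by the conjugate so the divergences of \sqrt{δ^{2} + 3 δ} and \sqrt{δ^{2} + 1} annihilate.


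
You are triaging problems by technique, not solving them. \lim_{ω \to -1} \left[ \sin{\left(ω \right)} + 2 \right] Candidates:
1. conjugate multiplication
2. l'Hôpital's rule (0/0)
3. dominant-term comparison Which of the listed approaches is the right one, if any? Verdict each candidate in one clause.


Verdict: no special technique — the function is continuous at -1; evaluation is itself the limit, no machinery required.
- conjugate multiplication: no divergent radical difference is present for a conjugate pair to cancel.
- l'Hôpital's rule (0/0) — evaluation at the point is determinate, so the rule has nothing to repair.
- dominant-term comparison — this limit is not decided by comparing polynomial growth at infinity.


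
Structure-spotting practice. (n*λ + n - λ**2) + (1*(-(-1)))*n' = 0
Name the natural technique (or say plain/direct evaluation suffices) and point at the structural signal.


Method: a linear integrating factor — the unknown enters only to the first power against a nonzero forcing term — the integrating-factor template applies directly.


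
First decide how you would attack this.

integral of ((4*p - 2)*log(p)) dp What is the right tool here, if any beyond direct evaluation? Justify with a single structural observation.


Technique: integration by parts — the presence of log(p) against a polynomial factor is the standard differentiate-the-log setup.


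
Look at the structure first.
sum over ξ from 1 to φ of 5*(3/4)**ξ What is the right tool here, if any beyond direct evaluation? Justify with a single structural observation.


Verdict: the geometric series formula — term-over-term division gives 3/4 every time — index-free ratio, geometric sum formula applies.


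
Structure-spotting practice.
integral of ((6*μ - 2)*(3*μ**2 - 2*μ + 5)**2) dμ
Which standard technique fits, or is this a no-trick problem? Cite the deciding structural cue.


Diagnosis: u-substitution — the only nontrivial dependence routes through 3*μ**2 - 2*μ + 5, whose derivative supplies the leftover factor up to a constant multiple — u = 3*μ**2 - 2*μ + 5 flattens it. A patient expand-and-integrate also lands it; recognizing the inner expression is the shortcut.


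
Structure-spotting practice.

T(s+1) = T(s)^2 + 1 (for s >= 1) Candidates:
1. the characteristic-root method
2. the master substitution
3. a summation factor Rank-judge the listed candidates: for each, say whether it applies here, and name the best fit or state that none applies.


Verdict: no special technique — the sequence value feeds back through itself nonlinearly — linear superposition fails, and every superposition-based closed form fails with it.
- the characteristic-root method — nonlinearity rules out exponential-mode superposition from the start.
- the master substitution: the recursion steps by a constant offset, so exponential reindexing is pointless.
- a summation factor: no summation factor applies — the rule is not linear in the sequence values.


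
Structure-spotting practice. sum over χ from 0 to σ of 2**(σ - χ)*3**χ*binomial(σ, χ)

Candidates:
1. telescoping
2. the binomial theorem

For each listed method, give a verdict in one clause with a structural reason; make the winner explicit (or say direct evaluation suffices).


Technique: the binomial theorem — binomial coefficients against complementary powers of 3 and 2: recognize the binomial expansion and resum.
- telescoping — neither a shifted-difference shape nor integer-spaced poles are present.
- the binomial theorem — yes — fits the structure here.


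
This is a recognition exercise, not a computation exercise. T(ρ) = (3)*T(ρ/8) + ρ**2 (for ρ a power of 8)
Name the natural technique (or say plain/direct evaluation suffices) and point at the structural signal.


Diagnosis: the master substitution — the call at ρ/8 makes this multiplicative recursion; the master-style substitution converts it to additive.


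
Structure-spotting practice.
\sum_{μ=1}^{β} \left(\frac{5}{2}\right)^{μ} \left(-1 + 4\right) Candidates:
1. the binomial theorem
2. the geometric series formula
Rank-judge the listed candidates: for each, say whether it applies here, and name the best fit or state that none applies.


Best approach: the geometric series formula — consecutive terms stand in a fixed index-free ratio — the geometric sum formula closes it.
- the binomial theorem: no binomial coefficients pair up with complementary powers here.
- the geometric series formula: yes, a natural case for it.


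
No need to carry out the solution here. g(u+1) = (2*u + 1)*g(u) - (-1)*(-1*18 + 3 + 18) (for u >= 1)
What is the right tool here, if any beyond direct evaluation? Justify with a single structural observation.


Verdict: a summation factor — normalize by the running product of 2*u + 1: the left side becomes a difference, and differences sum.


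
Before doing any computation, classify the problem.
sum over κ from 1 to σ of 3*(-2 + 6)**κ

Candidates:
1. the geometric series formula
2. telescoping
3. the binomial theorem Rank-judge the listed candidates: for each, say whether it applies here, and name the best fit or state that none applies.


Technique: the geometric series formula — consecutive terms stand in a fixed index-free ratio — the geometric sum formula closes it.
- the geometric series formula — a fit — the right tool for this form.
- telescoping — the terms as presented offer no neighboring cancellation — a telescoping rewrite may exist, but the displayed structure does not hand one over.
- the binomial theorem: there is no sum-raised-to-a-power identity hiding in these terms.


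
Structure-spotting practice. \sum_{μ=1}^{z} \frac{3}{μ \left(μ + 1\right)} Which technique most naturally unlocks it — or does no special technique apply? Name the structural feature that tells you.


Technique: telescoping — the denominator's roots in \frac{3}{μ \left(μ + 1\right)} sit an integer apart: decomposition produces a self-cancelling chain.


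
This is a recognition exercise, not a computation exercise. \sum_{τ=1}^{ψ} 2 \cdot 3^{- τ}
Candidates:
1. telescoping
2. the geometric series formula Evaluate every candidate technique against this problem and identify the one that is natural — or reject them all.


Best approach: the geometric series formula — consecutive terms stand in a fixed index-free ratio — the geometric sum formula closes it.
- telescoping: the summand is not presented as a shifted difference — a telescoping rewrite may exist, but the displayed structure does not offer one.
- the geometric series formula — yes, a natural case for it.


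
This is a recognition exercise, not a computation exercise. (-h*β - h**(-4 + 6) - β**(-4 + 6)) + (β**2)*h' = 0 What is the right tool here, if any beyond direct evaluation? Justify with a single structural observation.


Method: the homogeneous substitution — the slope's numerator and denominator have matching total degree, so it depends only on h/β and the ratio substitution collapses it.


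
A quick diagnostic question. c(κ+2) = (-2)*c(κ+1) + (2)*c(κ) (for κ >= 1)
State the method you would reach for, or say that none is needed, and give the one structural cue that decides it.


Best approach: the characteristic-root method — every coefficient is a fixed number and the forcing is zero — substitute r^κ and read off the root equation.


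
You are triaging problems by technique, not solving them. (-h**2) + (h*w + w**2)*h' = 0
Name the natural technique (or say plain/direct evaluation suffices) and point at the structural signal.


Technique: the homogeneous substitution — the slope is degree-zero homogeneous: the ratio substitution v = h/w collapses it. Suitably rearranged — at times with the variables' roles exchanged — this doubles as a Bernoulli equation; the homogeneous reading needs no such setup.


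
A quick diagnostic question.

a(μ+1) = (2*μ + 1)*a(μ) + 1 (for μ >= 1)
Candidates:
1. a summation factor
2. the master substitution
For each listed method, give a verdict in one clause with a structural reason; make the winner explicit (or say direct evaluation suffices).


Best approach: a summation factor — one step of memory with a weight 2*μ + 1 that changes as the index grows — the summation-factor construction is built for this.
- a summation factor — yes, a natural case for it.
- the master substitution — with no divided-index recursive call, reindexing by powers of a base buys nothing.


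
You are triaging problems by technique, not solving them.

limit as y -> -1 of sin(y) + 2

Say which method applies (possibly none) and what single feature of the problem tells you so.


Technique: no special technique — no zero denominators, no indeterminate clash at -1 — substitute and read off the value.


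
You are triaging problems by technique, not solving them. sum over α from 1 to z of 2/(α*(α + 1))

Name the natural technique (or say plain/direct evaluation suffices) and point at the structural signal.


Best approach: telescoping — 2/(α*(α + 1)) hides a difference of shifted reciprocals — decompose it and the middle of the sum vanishes.


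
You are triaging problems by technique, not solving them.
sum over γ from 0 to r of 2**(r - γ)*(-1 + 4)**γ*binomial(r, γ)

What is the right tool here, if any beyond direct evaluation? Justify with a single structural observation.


Technique: the binomial theorem — terms weighting binomial(r, γ) against matched powers of (-1 + 4) and 2 reassemble into ((-1 + 4) + 2)^r by the binomial theorem.


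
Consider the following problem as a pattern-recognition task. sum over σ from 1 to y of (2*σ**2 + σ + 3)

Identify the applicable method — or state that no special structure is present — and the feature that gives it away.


Method: no special technique — no ratio, no shift structure, no binomial pattern: sum the constant-multiple powers of σ with known formulas.


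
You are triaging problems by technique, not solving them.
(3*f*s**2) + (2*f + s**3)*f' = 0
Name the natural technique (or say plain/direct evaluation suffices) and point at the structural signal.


Verdict: the exact-equation method — equality of cross partials is the green light — assemble the potential function term by term.


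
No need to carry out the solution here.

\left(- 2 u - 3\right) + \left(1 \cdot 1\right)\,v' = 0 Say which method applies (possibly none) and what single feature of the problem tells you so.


Method: no special technique — the slope is a pure function of u; integrate both sides and be done.


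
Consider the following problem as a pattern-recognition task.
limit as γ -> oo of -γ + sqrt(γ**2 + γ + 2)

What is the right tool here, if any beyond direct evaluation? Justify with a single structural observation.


Technique: conjugate multiplication — infinity minus infinity with a radical in play — multiply by the conjugate so the divergences of sqrt(γ**2 + γ + 2) and γ annihilate.


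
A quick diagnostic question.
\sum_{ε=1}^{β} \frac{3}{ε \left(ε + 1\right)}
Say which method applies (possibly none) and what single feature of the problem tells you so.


Method: telescoping — integer-spaced poles in \frac{3}{ε \left(ε + 1\right)} are the telescoping signature in disguise.


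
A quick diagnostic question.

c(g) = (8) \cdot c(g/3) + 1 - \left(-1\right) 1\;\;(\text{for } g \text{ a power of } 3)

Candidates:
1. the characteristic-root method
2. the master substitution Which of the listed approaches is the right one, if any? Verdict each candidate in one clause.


Best approach: the master substitution — the argument contracts 3-fold per step: reindex g exponentially and solve the linear recurrence in the new index.
- the characteristic-root method: the recursion divides its index rather than shifting it — outside the constant-shift family the root method covers.
- the master substitution: a fit — the right tool for this form.
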